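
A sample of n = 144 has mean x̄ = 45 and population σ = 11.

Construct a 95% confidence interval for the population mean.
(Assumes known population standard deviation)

Answer: (43.2033, 46.7967)

Derivation:
Confidence level: 95%, α = 0.05
z_0.025 = 1.960
SE = σ/√n = 11/√144 = 0.9167
Margin of error = 1.960 × 0.9167 = 1.7967
CI: x̄ ± margin = 45 ± 1.7967
CI: (43.2033, 46.7967)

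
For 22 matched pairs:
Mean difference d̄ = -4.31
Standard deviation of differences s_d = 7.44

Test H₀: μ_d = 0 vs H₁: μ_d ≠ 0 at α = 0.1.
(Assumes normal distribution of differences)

Answer: t = -2.7172, reject H₀

Derivation:
df = n - 1 = 21
SE = s_d/√n = 7.44/√22 = 1.5862
t = d̄/SE = -4.31/1.5862 = -2.7172
Critical value: t_{0.05,21} = ±1.721
p-value ≈ 0.0129
Decision: reject H₀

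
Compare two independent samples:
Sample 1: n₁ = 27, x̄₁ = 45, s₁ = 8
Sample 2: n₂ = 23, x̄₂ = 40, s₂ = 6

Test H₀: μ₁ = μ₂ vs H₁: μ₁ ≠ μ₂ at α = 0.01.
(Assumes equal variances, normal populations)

Answer: t = 2.4634, fail to reject H₀

Derivation:
Pooled variance: s²_p = [26×8² + 22×6²]/(48) = 51.1667
s_p = 7.1531
SE = s_p×√(1/n₁ + 1/n₂) = 7.1531×√(1/27 + 1/23) = 2.0297
t = (x̄₁ - x̄₂)/SE = (45 - 40)/2.0297 = 2.4634
df = 48, t-critical = ±2.682
Decision: fail to reject H₀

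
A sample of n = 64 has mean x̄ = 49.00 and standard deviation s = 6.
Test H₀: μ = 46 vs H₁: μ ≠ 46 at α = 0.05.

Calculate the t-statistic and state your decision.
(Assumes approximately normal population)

df = n - 1 = 63
SE = s/√n = 6/√64 = 0.7500
t = (x̄ - μ₀)/SE = (49.00 - 46)/0.7500 = 4.0000
Critical value: t_{0.025,63} = ±1.998
p-value ≈ 0.0002
Decision: reject H₀

Answer: t = 4.0000, reject H₀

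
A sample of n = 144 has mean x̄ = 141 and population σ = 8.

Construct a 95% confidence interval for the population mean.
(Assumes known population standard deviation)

Confidence level: 95%, α = 0.05
z_0.025 = 1.960
SE = σ/√n = 8/√144 = 0.6667
Margin of error = 1.960 × 0.6667 = 1.3067
CI: x̄ ± margin = 141 ± 1.3067
CI: (139.6933, 142.3067)

Answer: (139.6933, 142.3067)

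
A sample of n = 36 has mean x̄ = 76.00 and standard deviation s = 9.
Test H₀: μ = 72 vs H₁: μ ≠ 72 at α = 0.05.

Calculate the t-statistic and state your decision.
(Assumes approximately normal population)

df = n - 1 = 35
SE = s/√n = 9/√36 = 1.5000
t = (x̄ - μ₀)/SE = (76.00 - 72)/1.5000 = 2.6667
Critical value: t_{0.025,35} = ±2.030
p-value ≈ 0.0115
Decision: reject H₀

Answer: t = 2.6667, reject H₀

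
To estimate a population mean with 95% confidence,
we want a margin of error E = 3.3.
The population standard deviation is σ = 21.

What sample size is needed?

z_0.025 = 1.960
n = (z×σ/E)² = (1.960×21/3.3)²
n = 155.5689
Round up: n = 156

Answer: n = 156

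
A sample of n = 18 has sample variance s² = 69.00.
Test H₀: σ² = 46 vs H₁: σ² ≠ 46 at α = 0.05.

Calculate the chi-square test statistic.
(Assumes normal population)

Answer: χ² = 25.5000, fail to reject H₀

Derivation:
df = n - 1 = 17
χ² = (n-1)s²/σ₀² = 17×69.00/46 = 25.5000
Critical values: χ²_{0.975,17} = 7.564, χ²_{0.025,17} = 30.191
Rejection region: χ² < 7.564 or χ² > 30.191
Decision: fail to reject H₀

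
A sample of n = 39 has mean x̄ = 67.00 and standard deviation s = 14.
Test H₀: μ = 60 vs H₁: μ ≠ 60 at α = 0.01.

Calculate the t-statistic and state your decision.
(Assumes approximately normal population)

Answer: t = 3.1225, reject H₀

Derivation:
df = n - 1 = 38
SE = s/√n = 14/√39 = 2.2418
t = (x̄ - μ₀)/SE = (67.00 - 60)/2.2418 = 3.1225
Critical value: t_{0.005,38} = ±2.712
p-value ≈ 0.0034
Decision: reject H₀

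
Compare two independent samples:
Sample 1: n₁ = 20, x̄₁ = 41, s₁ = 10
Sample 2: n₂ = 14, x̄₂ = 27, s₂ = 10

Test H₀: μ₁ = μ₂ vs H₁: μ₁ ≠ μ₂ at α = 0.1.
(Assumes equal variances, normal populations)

Answer: t = 4.0176, reject H₀

Derivation:
Pooled variance: s²_p = [19×10² + 13×10²]/(32) = 100.0000
s_p = 10.0000
SE = s_p×√(1/n₁ + 1/n₂) = 10.0000×√(1/20 + 1/14) = 3.4847
t = (x̄₁ - x̄₂)/SE = (41 - 27)/3.4847 = 4.0176
df = 32, t-critical = ±1.694
Decision: reject H₀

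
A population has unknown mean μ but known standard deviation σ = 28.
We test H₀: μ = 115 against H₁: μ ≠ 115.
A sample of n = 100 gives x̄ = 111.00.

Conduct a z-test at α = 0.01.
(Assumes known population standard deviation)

Answer: z = -1.4286, fail to reject H₀

Derivation:
Standard error: SE = σ/√n = 28/√100 = 2.8000
z-statistic: z = (x̄ - μ₀)/SE = (111.00 - 115)/2.8000 = -1.4286
Critical value: ±2.576
p-value = 0.1531
Decision: fail to reject H₀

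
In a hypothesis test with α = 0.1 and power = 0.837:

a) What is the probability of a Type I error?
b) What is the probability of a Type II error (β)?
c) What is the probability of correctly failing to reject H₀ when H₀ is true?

a) Type I error probability = α = 0.1
b) Power = P(reject H₀ | H₁ true) = 1 - β = 0.837, so Type II error probability = β = 1 - Power = 0.163
c) P(fail to reject H₀ | H₀ true) = 1 - α = 0.9

Answer: a) 0.1, b) 0.163, c) 0.9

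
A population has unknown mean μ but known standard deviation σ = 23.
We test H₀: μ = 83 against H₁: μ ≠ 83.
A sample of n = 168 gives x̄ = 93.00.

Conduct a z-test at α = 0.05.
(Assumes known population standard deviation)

Standard error: SE = σ/√n = 23/√168 = 1.7745
z-statistic: z = (x̄ - μ₀)/SE = (93.00 - 83)/1.7745 = 5.6354
Critical value: ±1.960
p-value < 0.0001
Decision: reject H₀

Answer: z = 5.6354, reject H₀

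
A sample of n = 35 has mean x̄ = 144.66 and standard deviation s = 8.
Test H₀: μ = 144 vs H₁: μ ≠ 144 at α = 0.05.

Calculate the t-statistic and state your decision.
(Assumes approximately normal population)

df = n - 1 = 34
SE = s/√n = 8/√35 = 1.3522
t = (x̄ - μ₀)/SE = (144.66 - 144)/1.3522 = 0.4881
Critical value: t_{0.025,34} = ±2.032
p-value ≈ 0.6286
Decision: fail to reject H₀

Answer: t = 0.4881, fail to reject H₀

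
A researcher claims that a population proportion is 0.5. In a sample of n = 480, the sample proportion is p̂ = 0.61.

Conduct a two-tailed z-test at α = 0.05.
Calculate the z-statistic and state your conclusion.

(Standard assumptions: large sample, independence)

Answer: z = 4.8199, reject H₀

Derivation:
H₀: p = 0.5, H₁: p ≠ 0.5
Standard error: SE = √(p₀(1-p₀)/n) = √(0.5×0.5/480) = 0.022822
z-statistic: z = (p̂ - p₀)/SE = (0.61 - 0.5)/0.022822 = 4.8199
Critical value: z_0.025 = ±1.960
p-value < 0.0001
Decision: reject H₀ at α = 0.05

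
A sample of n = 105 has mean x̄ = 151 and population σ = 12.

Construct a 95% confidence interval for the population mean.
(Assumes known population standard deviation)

Answer: (148.7046, 153.2954)

Derivation:
Confidence level: 95%, α = 0.05
z_0.025 = 1.960
SE = σ/√n = 12/√105 = 1.1711
Margin of error = 1.960 × 1.1711 = 2.2954
CI: x̄ ± margin = 151 ± 2.2954
CI: (148.7046, 153.2954)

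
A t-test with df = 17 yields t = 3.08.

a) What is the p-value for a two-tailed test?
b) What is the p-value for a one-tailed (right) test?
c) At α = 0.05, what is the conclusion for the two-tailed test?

Answer: a) 0.0068, b) 0.0034, c) reject H₀

Derivation:
Using t-distribution with df = 17:
a) Two-tailed: p = 2×P(T > 3.08) = 0.0068
b) One-tailed: p = P(T > 3.08) = 0.0034
c) 0.0068 < 0.05, reject H₀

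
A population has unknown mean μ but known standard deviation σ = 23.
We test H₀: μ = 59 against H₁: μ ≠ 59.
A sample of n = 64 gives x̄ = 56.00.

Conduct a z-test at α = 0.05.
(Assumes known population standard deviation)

Answer: z = -1.0435, fail to reject H₀

Derivation:
Standard error: SE = σ/√n = 23/√64 = 2.8750
z-statistic: z = (x̄ - μ₀)/SE = (56.00 - 59)/2.8750 = -1.0435
Critical value: ±1.960
p-value = 0.2967
Decision: fail to reject H₀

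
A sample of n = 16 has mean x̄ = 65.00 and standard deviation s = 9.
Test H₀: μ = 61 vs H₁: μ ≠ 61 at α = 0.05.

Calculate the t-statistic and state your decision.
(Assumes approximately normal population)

Answer: t = 1.7778, fail to reject H₀

Derivation:
df = n - 1 = 15
SE = s/√n = 9/√16 = 2.2500
t = (x̄ - μ₀)/SE = (65.00 - 61)/2.2500 = 1.7778
Critical value: t_{0.025,15} = ±2.131
p-value ≈ 0.0957
Decision: fail to reject H₀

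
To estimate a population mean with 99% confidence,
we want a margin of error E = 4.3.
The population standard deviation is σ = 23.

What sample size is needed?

z_0.005 = 2.576
n = (z×σ/E)² = (2.576×23/4.3)²
n = 189.8499
Round up: n = 190

Answer: n = 190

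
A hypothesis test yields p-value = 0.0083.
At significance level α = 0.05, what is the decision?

Answer: reject H₀

Derivation:
Compare p-value to α:
0.0083 < 0.05
Decision: reject H₀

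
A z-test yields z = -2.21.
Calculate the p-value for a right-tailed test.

Answer: p-value ≈ 0.9864

Derivation:
For z = -2.21:
p = P(Z > -2.21) = 1 - Φ(-2.21) = 0.9864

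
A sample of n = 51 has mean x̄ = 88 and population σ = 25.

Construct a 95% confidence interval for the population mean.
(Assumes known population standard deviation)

Answer: (81.1386, 94.8614)

Derivation:
Confidence level: 95%, α = 0.05
z_0.025 = 1.960
SE = σ/√n = 25/√51 = 3.5007
Margin of error = 1.960 × 3.5007 = 6.8614
CI: x̄ ± margin = 88 ± 6.8614
CI: (81.1386, 94.8614)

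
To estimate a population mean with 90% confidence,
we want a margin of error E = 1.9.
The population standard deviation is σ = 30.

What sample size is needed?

Answer: n = 675

Derivation:
z_0.05 = 1.645
n = (z×σ/E)² = (1.645×30/1.9)²
n = 674.6323
Round up: n = 675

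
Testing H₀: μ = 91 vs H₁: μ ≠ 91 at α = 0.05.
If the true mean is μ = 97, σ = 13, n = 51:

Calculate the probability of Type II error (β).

Answer: β ≈ 0.0908

Derivation:
SE = σ/√n = 13/√51 = 1.8204
Critical values: μ₀ ± z_0.025×SE = 91 ± 1.960×1.8204
Acceptance region: (87.4320, 94.5680)
Under H₁ (μ = 97): z_high = (94.5680 - 97)/1.8204 = -1.3360, z_low = (87.4320 - 97)/1.8204 = -5.2560
β = P(not reject | H₁) = Φ(-1.3360) - Φ(-5.2560) ≈ 0.0908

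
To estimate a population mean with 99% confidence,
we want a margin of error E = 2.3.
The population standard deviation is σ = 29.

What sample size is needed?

Answer: n = 1055

Derivation:
z_0.005 = 2.576
n = (z×σ/E)² = (2.576×29/2.3)²
n = 1054.9504
Round up: n = 1055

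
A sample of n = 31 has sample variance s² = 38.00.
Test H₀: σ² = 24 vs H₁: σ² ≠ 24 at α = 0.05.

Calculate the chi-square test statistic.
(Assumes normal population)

Answer: χ² = 47.5000, reject H₀

Derivation:
df = n - 1 = 30
χ² = (n-1)s²/σ₀² = 30×38.00/24 = 47.5000
Critical values: χ²_{0.975,30} = 16.791, χ²_{0.025,30} = 46.979
Rejection region: χ² < 16.791 or χ² > 46.979
Decision: reject H₀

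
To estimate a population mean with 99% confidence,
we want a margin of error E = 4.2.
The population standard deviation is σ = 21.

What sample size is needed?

z_0.005 = 2.576
n = (z×σ/E)² = (2.576×21/4.2)²
n = 165.8944
Round up: n = 166

Answer: n = 166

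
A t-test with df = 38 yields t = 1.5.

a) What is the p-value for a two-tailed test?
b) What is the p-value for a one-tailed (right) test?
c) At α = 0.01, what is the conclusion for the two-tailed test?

Answer: a) 0.1419, b) 0.0709, c) fail to reject H₀

Derivation:
Using t-distribution with df = 38:
a) Two-tailed: p = 2×P(T > 1.5) = 0.1419
b) One-tailed: p = P(T > 1.5) = 0.0709
c) 0.1419 ≥ 0.01, fail to reject H₀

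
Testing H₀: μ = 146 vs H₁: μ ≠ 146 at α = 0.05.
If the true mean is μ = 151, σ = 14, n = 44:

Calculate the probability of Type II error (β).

Answer: β ≈ 0.3413

Derivation:
SE = σ/√n = 14/√44 = 2.1106
Critical values: μ₀ ± z_0.025×SE = 146 ± 1.960×2.1106
Acceptance region: (141.8632, 150.1368)
Under H₁ (μ = 151): z_high = (150.1368 - 151)/2.1106 = -0.4090, z_low = (141.8632 - 151)/2.1106 = -4.3290
β = P(not reject | H₁) = Φ(-0.4090) - Φ(-4.3290) ≈ 0.3413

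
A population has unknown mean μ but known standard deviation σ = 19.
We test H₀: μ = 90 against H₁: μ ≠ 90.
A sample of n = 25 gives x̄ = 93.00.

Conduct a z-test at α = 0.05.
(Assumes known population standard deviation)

Answer: z = 0.7895, fail to reject H₀

Derivation:
Standard error: SE = σ/√n = 19/√25 = 3.8000
z-statistic: z = (x̄ - μ₀)/SE = (93.00 - 90)/3.8000 = 0.7895
Critical value: ±1.960
p-value = 0.4298
Decision: fail to reject H₀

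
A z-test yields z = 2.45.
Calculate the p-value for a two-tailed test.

For z = 2.45:
p = 2×P(Z > |2.45|) = 2×(1 - Φ(2.45)) = 0.0143

Answer: p-value ≈ 0.0143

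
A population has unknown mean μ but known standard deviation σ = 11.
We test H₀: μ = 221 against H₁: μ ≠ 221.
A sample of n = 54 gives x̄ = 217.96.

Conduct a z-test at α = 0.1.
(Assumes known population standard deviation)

Answer: z = -2.0309, reject H₀

Derivation:
Standard error: SE = σ/√n = 11/√54 = 1.4969
z-statistic: z = (x̄ - μ₀)/SE = (217.96 - 221)/1.4969 = -2.0309
Critical value: ±1.645
p-value = 0.0423
Decision: reject H₀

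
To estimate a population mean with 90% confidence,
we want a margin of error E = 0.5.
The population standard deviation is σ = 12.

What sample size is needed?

z_0.05 = 1.645
n = (z×σ/E)² = (1.645×12/0.5)²
n = 1558.6704
Round up: n = 1559

Answer: n = 1559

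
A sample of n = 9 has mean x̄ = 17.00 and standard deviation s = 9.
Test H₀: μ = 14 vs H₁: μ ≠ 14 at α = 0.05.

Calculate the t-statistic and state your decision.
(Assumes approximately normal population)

Answer: t = 1.0000, fail to reject H₀

Derivation:
df = n - 1 = 8
SE = s/√n = 9/√9 = 3.0000
t = (x̄ - μ₀)/SE = (17.00 - 14)/3.0000 = 1.0000
Critical value: t_{0.025,8} = ±2.306
p-value ≈ 0.3466
Decision: fail to reject H₀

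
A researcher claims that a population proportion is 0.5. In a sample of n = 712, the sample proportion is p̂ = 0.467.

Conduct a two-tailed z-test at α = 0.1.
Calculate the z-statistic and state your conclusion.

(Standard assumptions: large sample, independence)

H₀: p = 0.5, H₁: p ≠ 0.5
Standard error: SE = √(p₀(1-p₀)/n) = √(0.5×0.5/712) = 0.018738
z-statistic: z = (p̂ - p₀)/SE = (0.467 - 0.5)/0.018738 = -1.7611
Critical value: z_0.05 = ±1.645
p-value = 0.0782
Decision: reject H₀ at α = 0.1

Answer: z = -1.7611, reject H₀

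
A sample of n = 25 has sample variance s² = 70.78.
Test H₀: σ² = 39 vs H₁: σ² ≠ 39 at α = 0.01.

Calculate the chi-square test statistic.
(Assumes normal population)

df = n - 1 = 24
χ² = (n-1)s²/σ₀² = 24×70.78/39 = 43.5569
Critical values: χ²_{0.995,24} = 9.886, χ²_{0.005,24} = 45.559
Rejection region: χ² < 9.886 or χ² > 45.559
Decision: fail to reject H₀

Answer: χ² = 43.5569, fail to reject H₀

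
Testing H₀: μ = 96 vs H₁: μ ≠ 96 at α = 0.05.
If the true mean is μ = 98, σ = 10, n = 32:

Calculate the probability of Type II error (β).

SE = σ/√n = 10/√32 = 1.7678
Critical values: μ₀ ± z_0.025×SE = 96 ± 1.960×1.7678
Acceptance region: (92.5351, 99.4649)
Under H₁ (μ = 98): z_high = (99.4649 - 98)/1.7678 = 0.8287, z_low = (92.5351 - 98)/1.7678 = -3.0914
β = P(not reject | H₁) = Φ(0.8287) - Φ(-3.0914) ≈ 0.7954

Answer: β ≈ 0.7954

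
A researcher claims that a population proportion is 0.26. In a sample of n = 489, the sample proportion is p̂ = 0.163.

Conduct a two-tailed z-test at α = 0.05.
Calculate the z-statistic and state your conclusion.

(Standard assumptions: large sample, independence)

H₀: p = 0.26, H₁: p ≠ 0.26
Standard error: SE = √(p₀(1-p₀)/n) = √(0.26×0.74/489) = 0.019836
z-statistic: z = (p̂ - p₀)/SE = (0.163 - 0.26)/0.019836 = -4.8901
Critical value: z_0.025 = ±1.960
p-value < 0.0001
Decision: reject H₀ at α = 0.05

Answer: z = -4.8901, reject H₀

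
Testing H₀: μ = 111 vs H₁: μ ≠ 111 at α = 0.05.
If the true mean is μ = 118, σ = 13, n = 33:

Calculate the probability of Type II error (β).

Answer: β ≈ 0.1286

Derivation:
SE = σ/√n = 13/√33 = 2.2630
Critical values: μ₀ ± z_0.025×SE = 111 ± 1.960×2.2630
Acceptance region: (106.5645, 115.4355)
Under H₁ (μ = 118): z_high = (115.4355 - 118)/2.2630 = -1.1332, z_low = (106.5645 - 118)/2.2630 = -5.0532
β = P(not reject | H₁) = Φ(-1.1332) - Φ(-5.0532) ≈ 0.1286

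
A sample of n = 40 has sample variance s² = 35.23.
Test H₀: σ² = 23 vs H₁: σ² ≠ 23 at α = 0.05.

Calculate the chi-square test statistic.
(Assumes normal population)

df = n - 1 = 39
χ² = (n-1)s²/σ₀² = 39×35.23/23 = 59.7378
Critical values: χ²_{0.975,39} = 23.654, χ²_{0.025,39} = 58.120
Rejection region: χ² < 23.654 or χ² > 58.120
Decision: reject H₀

Answer: χ² = 59.7378, reject H₀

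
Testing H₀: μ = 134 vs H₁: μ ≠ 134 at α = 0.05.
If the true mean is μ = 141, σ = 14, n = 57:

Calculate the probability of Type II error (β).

SE = σ/√n = 14/√57 = 1.8543
Critical values: μ₀ ± z_0.025×SE = 134 ± 1.960×1.8543
Acceptance region: (130.3656, 137.6344)
Under H₁ (μ = 141): z_high = (137.6344 - 141)/1.8543 = -1.8150, z_low = (130.3656 - 141)/1.8543 = -5.7350
β = P(not reject | H₁) = Φ(-1.8150) - Φ(-5.7350) ≈ 0.0348

Answer: β ≈ 0.0348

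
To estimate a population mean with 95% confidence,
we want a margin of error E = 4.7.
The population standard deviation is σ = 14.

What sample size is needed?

Answer: n = 35

Derivation:
z_0.025 = 1.960
n = (z×σ/E)² = (1.960×14/4.7)²
n = 34.0857
Round up: n = 35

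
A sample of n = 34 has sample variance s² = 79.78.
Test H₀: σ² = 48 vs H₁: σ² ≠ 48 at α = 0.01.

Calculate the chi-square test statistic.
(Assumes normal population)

Answer: χ² = 54.8488, fail to reject H₀

Derivation:
df = n - 1 = 33
χ² = (n-1)s²/σ₀² = 33×79.78/48 = 54.8488
Critical values: χ²_{0.995,33} = 15.815, χ²_{0.005,33} = 57.648
Rejection region: χ² < 15.815 or χ² > 57.648
Decision: fail to reject H₀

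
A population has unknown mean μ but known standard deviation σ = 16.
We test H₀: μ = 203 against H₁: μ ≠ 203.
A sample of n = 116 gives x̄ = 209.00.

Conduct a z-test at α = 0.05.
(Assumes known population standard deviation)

Answer: z = 4.0388, reject H₀

Derivation:
Standard error: SE = σ/√n = 16/√116 = 1.4856
z-statistic: z = (x̄ - μ₀)/SE = (209.00 - 203)/1.4856 = 4.0388
Critical value: ±1.960
p-value = 0.0001
Decision: reject H₀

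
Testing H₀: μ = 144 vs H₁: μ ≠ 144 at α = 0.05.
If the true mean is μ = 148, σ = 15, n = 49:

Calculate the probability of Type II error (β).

Answer: β ≈ 0.5371

Derivation:
SE = σ/√n = 15/√49 = 2.1429
Critical values: μ₀ ± z_0.025×SE = 144 ± 1.960×2.1429
Acceptance region: (139.7999, 148.2001)
Under H₁ (μ = 148): z_high = (148.2001 - 148)/2.1429 = 0.0934, z_low = (139.7999 - 148)/2.1429 = -3.8266
β = P(not reject | H₁) = Φ(0.0934) - Φ(-3.8266) ≈ 0.5371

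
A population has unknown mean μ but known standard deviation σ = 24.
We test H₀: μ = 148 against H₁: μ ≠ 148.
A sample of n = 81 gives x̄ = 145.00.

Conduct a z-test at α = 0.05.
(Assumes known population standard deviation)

Answer: z = -1.1250, fail to reject H₀

Derivation:
Standard error: SE = σ/√n = 24/√81 = 2.6667
z-statistic: z = (x̄ - μ₀)/SE = (145.00 - 148)/2.6667 = -1.1250
Critical value: ±1.960
p-value = 0.2606
Decision: fail to reject H₀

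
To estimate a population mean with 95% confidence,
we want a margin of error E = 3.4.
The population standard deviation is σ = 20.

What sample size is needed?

z_0.025 = 1.960
n = (z×σ/E)² = (1.960×20/3.4)²
n = 132.9273
Round up: n = 133

Answer: n = 133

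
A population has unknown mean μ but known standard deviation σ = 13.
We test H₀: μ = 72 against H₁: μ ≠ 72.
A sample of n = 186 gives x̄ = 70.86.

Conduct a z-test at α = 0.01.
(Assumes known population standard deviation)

Standard error: SE = σ/√n = 13/√186 = 0.9532
z-statistic: z = (x̄ - μ₀)/SE = (70.86 - 72)/0.9532 = -1.1960
Critical value: ±2.576
p-value = 0.2317
Decision: fail to reject H₀

Answer: z = -1.1960, fail to reject H₀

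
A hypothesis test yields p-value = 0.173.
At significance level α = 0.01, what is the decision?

Compare p-value to α:
0.173 ≥ 0.01
Decision: fail to reject H₀

Answer: fail to reject H₀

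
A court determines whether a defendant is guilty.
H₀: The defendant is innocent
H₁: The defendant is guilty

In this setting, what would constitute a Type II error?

Answer: Acquitting a guilty person

Derivation:
A Type I error (probability α) occurs when we reject a true H₀.
A Type II error (probability β) occurs when we fail to reject a false H₀.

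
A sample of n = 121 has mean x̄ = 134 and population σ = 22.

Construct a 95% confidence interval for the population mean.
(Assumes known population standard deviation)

Confidence level: 95%, α = 0.05
z_0.025 = 1.960
SE = σ/√n = 22/√121 = 2.0000
Margin of error = 1.960 × 2.0000 = 3.9200
CI: x̄ ± margin = 134 ± 3.9200
CI: (130.0800, 137.9200)

Answer: (130.0800, 137.9200)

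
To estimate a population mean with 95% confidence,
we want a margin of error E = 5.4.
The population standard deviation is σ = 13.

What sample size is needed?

Answer: n = 23

Derivation:
z_0.025 = 1.960
n = (z×σ/E)² = (1.960×13/5.4)²
n = 22.2644
Round up: n = 23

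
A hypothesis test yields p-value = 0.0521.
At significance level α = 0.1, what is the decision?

Compare p-value to α:
0.0521 < 0.1
Decision: reject H₀

Answer: reject H₀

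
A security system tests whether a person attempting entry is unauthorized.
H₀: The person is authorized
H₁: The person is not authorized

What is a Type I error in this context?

Type I error (α): Rejecting H₀ when H₀ is true
Type II error (β): Failing to reject H₀ when H₁ is true

Answer: Denying entry to an authorized person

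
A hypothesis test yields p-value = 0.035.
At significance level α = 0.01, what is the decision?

Answer: fail to reject H₀

Derivation:
Compare p-value to α:
0.035 ≥ 0.01
Decision: fail to reject H₀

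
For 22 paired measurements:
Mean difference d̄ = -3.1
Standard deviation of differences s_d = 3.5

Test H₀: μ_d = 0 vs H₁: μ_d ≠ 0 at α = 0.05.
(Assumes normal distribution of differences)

df = n - 1 = 21
SE = s_d/√n = 3.5/√22 = 0.7462
t = d̄/SE = -3.1/0.7462 = -4.1544
Critical value: t_{0.025,21} = ±2.080
p-value ≈ 0.0004
Decision: reject H₀

Answer: t = -4.1544, reject H₀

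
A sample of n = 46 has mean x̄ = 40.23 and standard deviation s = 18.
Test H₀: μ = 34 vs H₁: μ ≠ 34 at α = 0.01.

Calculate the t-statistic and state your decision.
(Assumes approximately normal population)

Answer: t = 2.3474, fail to reject H₀

Derivation:
df = n - 1 = 45
SE = s/√n = 18/√46 = 2.6540
t = (x̄ - μ₀)/SE = (40.23 - 34)/2.6540 = 2.3474
Critical value: t_{0.005,45} = ±2.690
p-value ≈ 0.0234
Decision: fail to reject H₀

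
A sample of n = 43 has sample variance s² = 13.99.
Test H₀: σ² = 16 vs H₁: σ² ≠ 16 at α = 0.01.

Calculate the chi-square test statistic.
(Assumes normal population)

Answer: χ² = 36.7238, fail to reject H₀

Derivation:
df = n - 1 = 42
χ² = (n-1)s²/σ₀² = 42×13.99/16 = 36.7238
Critical values: χ²_{0.995,42} = 22.138, χ²_{0.005,42} = 69.336
Rejection region: χ² < 22.138 or χ² > 69.336
Decision: fail to reject H₀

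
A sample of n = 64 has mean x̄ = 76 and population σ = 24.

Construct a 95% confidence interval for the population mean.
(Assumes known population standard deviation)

Confidence level: 95%, α = 0.05
z_0.025 = 1.960
SE = σ/√n = 24/√64 = 3.0000
Margin of error = 1.960 × 3.0000 = 5.8800
CI: x̄ ± margin = 76 ± 5.8800
CI: (70.1200, 81.8800)

Answer: (70.1200, 81.8800)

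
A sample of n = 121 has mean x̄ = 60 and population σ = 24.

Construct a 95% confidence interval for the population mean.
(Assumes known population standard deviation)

Confidence level: 95%, α = 0.05
z_0.025 = 1.960
SE = σ/√n = 24/√121 = 2.1818
Margin of error = 1.960 × 2.1818 = 4.2763
CI: x̄ ± margin = 60 ± 4.2763
CI: (55.7237, 64.2763)

Answer: (55.7237, 64.2763)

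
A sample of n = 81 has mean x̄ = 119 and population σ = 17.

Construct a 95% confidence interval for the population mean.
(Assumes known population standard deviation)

Confidence level: 95%, α = 0.05
z_0.025 = 1.960
SE = σ/√n = 17/√81 = 1.8889
Margin of error = 1.960 × 1.8889 = 3.7022
CI: x̄ ± margin = 119 ± 3.7022
CI: (115.2978, 122.7022)

Answer: (115.2978, 122.7022)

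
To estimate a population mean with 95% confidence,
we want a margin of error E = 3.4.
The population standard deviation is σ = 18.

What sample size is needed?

z_0.025 = 1.960
n = (z×σ/E)² = (1.960×18/3.4)²
n = 107.6711
Round up: n = 108

Answer: n = 108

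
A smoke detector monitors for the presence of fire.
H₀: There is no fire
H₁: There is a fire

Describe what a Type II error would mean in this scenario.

Answer: The alarm fails to sound when there actually is a fire

Derivation:
A Type I error (probability α) occurs when we reject a true H₀.
A Type II error (probability β) occurs when we fail to reject a false H₀.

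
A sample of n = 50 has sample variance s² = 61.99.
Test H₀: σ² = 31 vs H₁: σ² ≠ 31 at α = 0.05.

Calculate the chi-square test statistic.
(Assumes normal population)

df = n - 1 = 49
χ² = (n-1)s²/σ₀² = 49×61.99/31 = 97.9842
Critical values: χ²_{0.975,49} = 31.555, χ²_{0.025,49} = 70.222
Rejection region: χ² < 31.555 or χ² > 70.222
Decision: reject H₀

Answer: χ² = 97.9842, reject H₀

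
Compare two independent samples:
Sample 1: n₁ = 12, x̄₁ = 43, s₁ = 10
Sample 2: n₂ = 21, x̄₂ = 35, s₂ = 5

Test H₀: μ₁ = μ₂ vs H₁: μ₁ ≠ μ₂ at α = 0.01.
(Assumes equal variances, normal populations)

Pooled variance: s²_p = [11×10² + 20×5²]/(31) = 51.6129
s_p = 7.1842
SE = s_p×√(1/n₁ + 1/n₂) = 7.1842×√(1/12 + 1/21) = 2.5998
t = (x̄₁ - x̄₂)/SE = (43 - 35)/2.5998 = 3.0772
df = 31, t-critical = ±2.744
Decision: reject H₀

Answer: t = 3.0772, reject H₀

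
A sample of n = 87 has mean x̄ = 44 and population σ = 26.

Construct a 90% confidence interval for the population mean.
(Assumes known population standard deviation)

Confidence level: 90%, α = 0.1
z_0.05 = 1.645
SE = σ/√n = 26/√87 = 2.7875
Margin of error = 1.645 × 2.7875 = 4.5854
CI: x̄ ± margin = 44 ± 4.5854
CI: (39.4146, 48.5854)

Answer: (39.4146, 48.5854)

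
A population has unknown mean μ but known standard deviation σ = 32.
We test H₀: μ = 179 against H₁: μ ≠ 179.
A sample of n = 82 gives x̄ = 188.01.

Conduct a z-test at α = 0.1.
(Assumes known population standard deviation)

Answer: z = 2.5497, reject H₀

Derivation:
Standard error: SE = σ/√n = 32/√82 = 3.5338
z-statistic: z = (x̄ - μ₀)/SE = (188.01 - 179)/3.5338 = 2.5497
Critical value: ±1.645
p-value = 0.0108
Decision: reject H₀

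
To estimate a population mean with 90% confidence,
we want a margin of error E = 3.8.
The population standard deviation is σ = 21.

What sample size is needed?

Answer: n = 83

Derivation:
z_0.05 = 1.645
n = (z×σ/E)² = (1.645×21/3.8)²
n = 82.6425
Round up: n = 83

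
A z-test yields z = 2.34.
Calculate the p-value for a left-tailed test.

Answer: p-value ≈ 0.9904

Derivation:
For z = 2.34:
p = P(Z < 2.34) = Φ(2.34) = 0.9904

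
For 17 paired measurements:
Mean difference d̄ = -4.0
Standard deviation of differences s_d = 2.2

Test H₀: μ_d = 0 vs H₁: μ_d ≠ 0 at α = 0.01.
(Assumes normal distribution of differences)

Answer: t = -7.4963, reject H₀

Derivation:
df = n - 1 = 16
SE = s_d/√n = 2.2/√17 = 0.5336
t = d̄/SE = -4.0/0.5336 = -7.4963
Critical value: t_{0.005,16} = ±2.921
p-value < 0.0001
Decision: reject H₀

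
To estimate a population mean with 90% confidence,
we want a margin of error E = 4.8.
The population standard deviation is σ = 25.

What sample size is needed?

z_0.05 = 1.645
n = (z×σ/E)² = (1.645×25/4.8)²
n = 73.4056
Round up: n = 74

Answer: n = 74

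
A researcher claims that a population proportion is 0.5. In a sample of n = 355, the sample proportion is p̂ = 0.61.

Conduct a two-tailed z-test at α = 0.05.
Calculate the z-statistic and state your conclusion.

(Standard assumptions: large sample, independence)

Answer: z = 4.1452, reject H₀

Derivation:
H₀: p = 0.5, H₁: p ≠ 0.5
Standard error: SE = √(p₀(1-p₀)/n) = √(0.5×0.5/355) = 0.026537
z-statistic: z = (p̂ - p₀)/SE = (0.61 - 0.5)/0.026537 = 4.1452
Critical value: z_0.025 = ±1.960
p-value < 0.0001
Decision: reject H₀ at α = 0.05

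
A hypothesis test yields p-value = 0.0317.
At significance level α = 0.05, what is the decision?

Compare p-value to α:
0.0317 < 0.05
Decision: reject H₀

Answer: reject H₀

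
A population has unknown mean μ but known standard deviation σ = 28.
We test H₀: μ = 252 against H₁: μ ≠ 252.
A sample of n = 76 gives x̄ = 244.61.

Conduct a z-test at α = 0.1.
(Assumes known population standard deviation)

Standard error: SE = σ/√n = 28/√76 = 3.2118
z-statistic: z = (x̄ - μ₀)/SE = (244.61 - 252)/3.2118 = -2.3009
Critical value: ±1.645
p-value = 0.0214
Decision: reject H₀

Answer: z = -2.3009, reject H₀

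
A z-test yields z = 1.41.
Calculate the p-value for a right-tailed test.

For z = 1.41:
p = P(Z > 1.41) = 1 - Φ(1.41) = 0.0793

Answer: p-value ≈ 0.0793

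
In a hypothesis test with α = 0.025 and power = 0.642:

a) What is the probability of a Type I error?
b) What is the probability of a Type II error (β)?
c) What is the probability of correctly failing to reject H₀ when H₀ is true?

a) Type I error probability = α = 0.025
b) Power = P(reject H₀ | H₁ true) = 1 - β = 0.642, so Type II error probability = β = 1 - Power = 0.358
c) P(fail to reject H₀ | H₀ true) = 1 - α = 0.975

Answer: a) 0.025, b) 0.358, c) 0.975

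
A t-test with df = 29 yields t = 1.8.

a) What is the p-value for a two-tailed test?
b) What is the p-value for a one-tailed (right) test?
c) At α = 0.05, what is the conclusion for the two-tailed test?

Answer: a) 0.0823, b) 0.0411, c) fail to reject H₀

Derivation:
Using t-distribution with df = 29:
a) Two-tailed: p = 2×P(T > 1.8) = 0.0823
b) One-tailed: p = P(T > 1.8) = 0.0411
c) 0.0823 ≥ 0.05, fail to reject H₀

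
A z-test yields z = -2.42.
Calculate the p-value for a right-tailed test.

Answer: p-value ≈ 0.9922

Derivation:
For z = -2.42:
p = P(Z > -2.42) = 1 - Φ(-2.42) = 0.9922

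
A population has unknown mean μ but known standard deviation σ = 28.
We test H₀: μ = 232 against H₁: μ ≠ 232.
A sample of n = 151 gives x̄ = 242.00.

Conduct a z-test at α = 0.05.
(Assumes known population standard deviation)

Answer: z = 4.3887, reject H₀

Derivation:
Standard error: SE = σ/√n = 28/√151 = 2.2786
z-statistic: z = (x̄ - μ₀)/SE = (242.00 - 232)/2.2786 = 4.3887
Critical value: ±1.960
p-value < 0.0001
Decision: reject H₀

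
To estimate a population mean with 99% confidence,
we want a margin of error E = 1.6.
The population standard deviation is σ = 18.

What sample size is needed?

Answer: n = 840

Derivation:
z_0.005 = 2.576
n = (z×σ/E)² = (2.576×18/1.6)²
n = 839.8404
Round up: n = 840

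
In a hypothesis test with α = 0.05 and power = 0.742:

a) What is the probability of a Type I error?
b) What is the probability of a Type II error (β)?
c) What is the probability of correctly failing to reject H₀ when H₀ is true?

Answer: a) 0.05, b) 0.258, c) 0.95

Derivation:
a) Type I error probability = α = 0.05
b) Power = P(reject H₀ | H₁ true) = 1 - β = 0.742, so Type II error probability = β = 1 - Power = 0.258
c) P(fail to reject H₀ | H₀ true) = 1 - α = 0.95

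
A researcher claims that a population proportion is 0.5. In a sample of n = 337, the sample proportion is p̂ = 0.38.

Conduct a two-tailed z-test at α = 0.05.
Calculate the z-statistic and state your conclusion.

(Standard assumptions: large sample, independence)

Answer: z = -4.4058, reject H₀

Derivation:
H₀: p = 0.5, H₁: p ≠ 0.5
Standard error: SE = √(p₀(1-p₀)/n) = √(0.5×0.5/337) = 0.027237
z-statistic: z = (p̂ - p₀)/SE = (0.38 - 0.5)/0.027237 = -4.4058
Critical value: z_0.025 = ±1.960
p-value < 0.0001
Decision: reject H₀ at α = 0.05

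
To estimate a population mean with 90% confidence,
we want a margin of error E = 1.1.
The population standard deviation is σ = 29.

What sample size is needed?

z_0.05 = 1.645
n = (z×σ/E)² = (1.645×29/1.1)²
n = 1880.7992
Round up: n = 1881

Answer: n = 1881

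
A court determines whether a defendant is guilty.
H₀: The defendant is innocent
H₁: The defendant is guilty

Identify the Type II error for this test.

Type I error: rejecting H₀ when it is actually true (false positive).
Type II error: failing to reject H₀ when H₁ is actually true (false negative).

Answer: Acquitting a guilty person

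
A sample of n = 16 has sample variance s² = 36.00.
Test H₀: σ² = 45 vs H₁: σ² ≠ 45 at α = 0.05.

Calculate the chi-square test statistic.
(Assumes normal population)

Answer: χ² = 12.0000, fail to reject H₀

Derivation:
df = n - 1 = 15
χ² = (n-1)s²/σ₀² = 15×36.00/45 = 12.0000
Critical values: χ²_{0.975,15} = 6.262, χ²_{0.025,15} = 27.488
Rejection region: χ² < 6.262 or χ² > 27.488
Decision: fail to reject H₀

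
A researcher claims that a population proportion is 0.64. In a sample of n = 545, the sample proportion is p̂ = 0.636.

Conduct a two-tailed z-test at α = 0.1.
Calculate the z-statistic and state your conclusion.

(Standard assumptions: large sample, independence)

H₀: p = 0.64, H₁: p ≠ 0.64
Standard error: SE = √(p₀(1-p₀)/n) = √(0.64×0.36/545) = 0.020561
z-statistic: z = (p̂ - p₀)/SE = (0.636 - 0.64)/0.020561 = -0.1945
Critical value: z_0.05 = ±1.645
p-value = 0.8458
Decision: fail to reject H₀ at α = 0.1

Answer: z = -0.1945, fail to reject H₀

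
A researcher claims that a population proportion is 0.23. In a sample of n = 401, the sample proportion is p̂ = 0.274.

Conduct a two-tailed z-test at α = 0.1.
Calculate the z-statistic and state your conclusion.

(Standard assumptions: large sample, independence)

Answer: z = 2.0937, reject H₀

Derivation:
H₀: p = 0.23, H₁: p ≠ 0.23
Standard error: SE = √(p₀(1-p₀)/n) = √(0.23×0.77/401) = 0.021015
z-statistic: z = (p̂ - p₀)/SE = (0.274 - 0.23)/0.021015 = 2.0937
Critical value: z_0.05 = ±1.645
p-value = 0.0363
Decision: reject H₀ at α = 0.1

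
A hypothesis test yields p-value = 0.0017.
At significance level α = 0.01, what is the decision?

Answer: reject H₀

Derivation:
Compare p-value to α:
0.0017 < 0.01
Decision: reject H₀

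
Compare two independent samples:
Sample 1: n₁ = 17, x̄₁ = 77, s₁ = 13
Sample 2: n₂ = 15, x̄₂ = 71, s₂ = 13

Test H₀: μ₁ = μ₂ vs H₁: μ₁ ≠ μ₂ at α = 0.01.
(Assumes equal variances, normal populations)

Answer: t = 1.3029, fail to reject H₀

Derivation:
Pooled variance: s²_p = [16×13² + 14×13²]/(30) = 169.0000
s_p = 13.0000
SE = s_p×√(1/n₁ + 1/n₂) = 13.0000×√(1/17 + 1/15) = 4.6052
t = (x̄₁ - x̄₂)/SE = (77 - 71)/4.6052 = 1.3029
df = 30, t-critical = ±2.750
Decision: fail to reject H₀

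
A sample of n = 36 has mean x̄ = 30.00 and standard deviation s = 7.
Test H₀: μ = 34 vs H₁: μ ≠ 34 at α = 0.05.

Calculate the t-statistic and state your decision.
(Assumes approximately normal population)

df = n - 1 = 35
SE = s/√n = 7/√36 = 1.1667
t = (x̄ - μ₀)/SE = (30.00 - 34)/1.1667 = -3.4285
Critical value: t_{0.025,35} = ±2.030
p-value ≈ 0.0016
Decision: reject H₀

Answer: t = -3.4285, reject H₀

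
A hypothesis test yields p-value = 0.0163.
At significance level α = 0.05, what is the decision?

Compare p-value to α:
0.0163 < 0.05
Decision: reject H₀

Answer: reject H₀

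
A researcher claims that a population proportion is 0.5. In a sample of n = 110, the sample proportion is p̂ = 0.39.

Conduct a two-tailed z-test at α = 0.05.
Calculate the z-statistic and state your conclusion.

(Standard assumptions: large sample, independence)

Answer: z = -2.3074, reject H₀

Derivation:
H₀: p = 0.5, H₁: p ≠ 0.5
Standard error: SE = √(p₀(1-p₀)/n) = √(0.5×0.5/110) = 0.047673
z-statistic: z = (p̂ - p₀)/SE = (0.39 - 0.5)/0.047673 = -2.3074
Critical value: z_0.025 = ±1.960
p-value = 0.0210
Decision: reject H₀ at α = 0.05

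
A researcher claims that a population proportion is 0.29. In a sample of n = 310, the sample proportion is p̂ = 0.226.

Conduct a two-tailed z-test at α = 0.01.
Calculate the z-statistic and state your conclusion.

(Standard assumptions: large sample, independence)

Answer: z = -2.4833, fail to reject H₀

Derivation:
H₀: p = 0.29, H₁: p ≠ 0.29
Standard error: SE = √(p₀(1-p₀)/n) = √(0.29×0.71/310) = 0.025772
z-statistic: z = (p̂ - p₀)/SE = (0.226 - 0.29)/0.025772 = -2.4833
Critical value: z_0.005 = ±2.576
p-value = 0.0130
Decision: fail to reject H₀ at α = 0.01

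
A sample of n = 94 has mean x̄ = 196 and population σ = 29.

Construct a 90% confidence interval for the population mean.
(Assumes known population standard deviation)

Answer: (191.0796, 200.9204)

Derivation:
Confidence level: 90%, α = 0.1
z_0.05 = 1.645
SE = σ/√n = 29/√94 = 2.9911
Margin of error = 1.645 × 2.9911 = 4.9204
CI: x̄ ± margin = 196 ± 4.9204
CI: (191.0796, 200.9204)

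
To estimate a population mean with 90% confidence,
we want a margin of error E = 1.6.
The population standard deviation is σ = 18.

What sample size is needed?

z_0.05 = 1.645
n = (z×σ/E)² = (1.645×18/1.6)²
n = 342.4813
Round up: n = 343

Answer: n = 343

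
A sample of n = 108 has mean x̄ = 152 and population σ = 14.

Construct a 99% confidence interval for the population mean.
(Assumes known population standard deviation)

Answer: (148.5296, 155.4704)

Derivation:
Confidence level: 99%, α = 0.01
z_0.005 = 2.576
SE = σ/√n = 14/√108 = 1.3472
Margin of error = 2.576 × 1.3472 = 3.4704
CI: x̄ ± margin = 152 ± 3.4704
CI: (148.5296, 155.4704)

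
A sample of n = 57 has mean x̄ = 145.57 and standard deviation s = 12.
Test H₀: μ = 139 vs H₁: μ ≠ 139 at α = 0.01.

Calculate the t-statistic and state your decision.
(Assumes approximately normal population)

Answer: t = 4.1336, reject H₀

Derivation:
df = n - 1 = 56
SE = s/√n = 12/√57 = 1.5894
t = (x̄ - μ₀)/SE = (145.57 - 139)/1.5894 = 4.1336
Critical value: t_{0.005,56} = ±2.667
p-value ≈ 0.0001
Decision: reject H₀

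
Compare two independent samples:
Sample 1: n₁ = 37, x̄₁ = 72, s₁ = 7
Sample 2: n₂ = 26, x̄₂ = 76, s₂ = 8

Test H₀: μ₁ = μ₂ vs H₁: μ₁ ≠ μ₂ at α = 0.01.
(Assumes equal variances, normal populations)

Pooled variance: s²_p = [36×7² + 25×8²]/(61) = 55.1475
s_p = 7.4261
SE = s_p×√(1/n₁ + 1/n₂) = 7.4261×√(1/37 + 1/26) = 1.9004
t = (x̄₁ - x̄₂)/SE = (72 - 76)/1.9004 = -2.1048
df = 61, t-critical = ±2.659
Decision: fail to reject H₀

Answer: t = -2.1048, fail to reject H₀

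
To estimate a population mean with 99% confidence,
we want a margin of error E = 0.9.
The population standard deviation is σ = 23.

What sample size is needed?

z_0.005 = 2.576
n = (z×σ/E)² = (2.576×23/0.9)²
n = 4333.7352
Round up: n = 4334

Answer: n = 4334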